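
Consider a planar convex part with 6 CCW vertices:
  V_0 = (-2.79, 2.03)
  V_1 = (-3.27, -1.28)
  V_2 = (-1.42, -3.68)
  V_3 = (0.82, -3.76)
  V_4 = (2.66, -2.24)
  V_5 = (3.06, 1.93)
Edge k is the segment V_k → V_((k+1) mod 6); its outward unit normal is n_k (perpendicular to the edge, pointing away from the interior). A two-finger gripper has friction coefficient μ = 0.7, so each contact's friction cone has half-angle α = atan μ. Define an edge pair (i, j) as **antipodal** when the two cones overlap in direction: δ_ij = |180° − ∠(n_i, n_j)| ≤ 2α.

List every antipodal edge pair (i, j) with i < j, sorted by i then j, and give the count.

α = atan 0.7 = 34.99°;  2α = 69.98°
n_0 = (-0.9896, +0.1435)
n_1 = (-0.7920, -0.6105)
n_2 = (-0.0357, -0.9994)
n_3 = (+0.6369, -0.7710)
n_4 = (+0.9954, -0.0955)
n_5 = (+0.0171, +0.9999)
  (0,1): δ = 134.12°  ·
  (0,2): δ = 83.79°  ·
  (0,3): δ = 42.19°  ✓
  (0,4): δ = 2.77°  ✓
  (0,5): δ = 97.27°  ·
  (1,2): δ = 129.67°  ·
  (1,3): δ = 88.07°  ·
  (1,4): δ = 43.11°  ✓
  (1,5): δ = 51.39°  ✓
  (2,3): δ = 138.39°  ·
  (2,4): δ = 93.43°  ·
  (2,5): δ = 1.07°  ✓
  (3,4): δ = 135.04°  ·
  (3,5): δ = 40.54°  ✓
  (4,5): δ = 85.50°  ·
antipodal pairs: 6

count = 6; pairs: (0,3), (0,4), (1,4), (1,5), (2,5), (3,5)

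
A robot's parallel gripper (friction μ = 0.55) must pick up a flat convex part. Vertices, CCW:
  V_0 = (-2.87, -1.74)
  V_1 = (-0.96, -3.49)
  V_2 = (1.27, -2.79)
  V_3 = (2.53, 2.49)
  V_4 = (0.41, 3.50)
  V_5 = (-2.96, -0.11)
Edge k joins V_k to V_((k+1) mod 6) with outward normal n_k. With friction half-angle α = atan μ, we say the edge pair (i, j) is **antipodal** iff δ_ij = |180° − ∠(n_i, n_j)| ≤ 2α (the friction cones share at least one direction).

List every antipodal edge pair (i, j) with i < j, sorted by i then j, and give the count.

α = atan 0.55 = 28.81°;  2α = 57.62°
n_0 = (-0.6755, -0.7373)
n_1 = (+0.2995, -0.9541)
n_2 = (+0.9727, -0.2321)
n_3 = (+0.4301, +0.9028)
n_4 = (-0.7310, +0.6824)
n_5 = (-0.9985, -0.0551)
  (0,1): δ = 120.08°  ·
  (0,2): δ = 60.92°  ·
  (0,3): δ = 17.02°  ✓
  (0,4): δ = 89.47°  ·
  (0,5): δ = 135.66°  ·
  (1,2): δ = 120.85°  ·
  (1,3): δ = 42.90°  ✓
  (1,4): δ = 29.54°  ✓
  (1,5): δ = 75.73°  ·
  (2,3): δ = 102.05°  ·
  (2,4): δ = 29.61°  ✓
  (2,5): δ = 16.58°  ✓
  (3,4): δ = 107.56°  ·
  (3,5): δ = 61.37°  ·
  (4,5): δ = 133.81°  ·
antipodal pairs: 5

count = 5; pairs: (0,3), (1,3), (1,4), (2,4), (2,5)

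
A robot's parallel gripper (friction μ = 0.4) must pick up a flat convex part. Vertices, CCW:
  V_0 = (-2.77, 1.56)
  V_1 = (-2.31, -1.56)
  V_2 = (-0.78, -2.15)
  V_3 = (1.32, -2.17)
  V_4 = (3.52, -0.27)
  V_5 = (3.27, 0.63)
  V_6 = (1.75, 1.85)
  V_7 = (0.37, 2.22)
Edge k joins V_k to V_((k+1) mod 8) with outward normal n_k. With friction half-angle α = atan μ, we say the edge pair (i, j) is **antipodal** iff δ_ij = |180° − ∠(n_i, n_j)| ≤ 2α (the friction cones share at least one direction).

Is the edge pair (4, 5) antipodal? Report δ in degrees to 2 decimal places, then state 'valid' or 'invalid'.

α = atan 0.4 = 21.80°;  2α = 43.60°
edge 4: e_4 = (-0.25, +0.90);  n_4 = (+0.9635, +0.2676)
edge 5: e_5 = (-1.52, +1.22);  n_5 = (+0.6259, +0.7799)
∠(n_4, n_5) = 35.72°
δ = |180° − 35.72°| = 144.28°
144.28° > 2α = 43.60°  →  invalid

δ = 144.28°, invalid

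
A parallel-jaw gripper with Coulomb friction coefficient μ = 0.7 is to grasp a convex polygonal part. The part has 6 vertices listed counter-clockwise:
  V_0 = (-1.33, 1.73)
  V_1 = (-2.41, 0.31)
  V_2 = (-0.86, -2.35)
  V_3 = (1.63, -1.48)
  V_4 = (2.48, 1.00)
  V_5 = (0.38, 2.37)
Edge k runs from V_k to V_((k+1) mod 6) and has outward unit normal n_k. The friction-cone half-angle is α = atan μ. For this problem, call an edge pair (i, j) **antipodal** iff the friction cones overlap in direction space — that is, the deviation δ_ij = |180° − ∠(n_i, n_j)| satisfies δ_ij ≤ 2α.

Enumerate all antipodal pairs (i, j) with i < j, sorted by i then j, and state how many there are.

α = atan 0.7 = 34.99°;  2α = 69.98°
n_0 = (-0.7959, +0.6054)
n_1 = (-0.8640, -0.5035)
n_2 = (+0.3298, -0.9440)
n_3 = (+0.9460, -0.3242)
n_4 = (+0.5464, +0.8375)
n_5 = (-0.3505, +0.9366)
  (0,1): δ = 112.52°  ·
  (0,2): δ = 33.49°  ✓
  (0,3): δ = 18.34°  ✓
  (0,4): δ = 94.14°  ·
  (0,5): δ = 147.77°  ·
  (1,2): δ = 100.97°  ·
  (1,3): δ = 49.15°  ✓
  (1,4): δ = 26.65°  ✓
  (1,5): δ = 80.29°  ·
  (2,3): δ = 128.18°  ·
  (2,4): δ = 52.38°  ✓
  (2,5): δ = 1.26°  ✓
  (3,4): δ = 104.20°  ·
  (3,5): δ = 50.56°  ✓
  (4,5): δ = 126.36°  ·
antipodal pairs: 7

count = 7; pairs: (0,2), (0,3), (1,3), (1,4), (2,4), (2,5), (3,5)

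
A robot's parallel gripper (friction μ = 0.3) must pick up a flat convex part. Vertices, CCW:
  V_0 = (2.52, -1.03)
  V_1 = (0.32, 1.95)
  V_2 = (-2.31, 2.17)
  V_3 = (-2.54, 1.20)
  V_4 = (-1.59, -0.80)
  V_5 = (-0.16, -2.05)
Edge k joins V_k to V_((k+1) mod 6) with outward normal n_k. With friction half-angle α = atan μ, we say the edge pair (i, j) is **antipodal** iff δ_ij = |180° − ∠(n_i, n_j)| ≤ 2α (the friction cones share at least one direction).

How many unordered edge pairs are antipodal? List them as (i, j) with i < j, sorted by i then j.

count = 3; pairs: (0,3), (0,4), (1,5)

α = atan 0.3 = 16.70°;  2α = 33.40°
n_0 = (+0.8045, +0.5939)
n_1 = (+0.0834, +0.9965)
n_2 = (-0.9730, +0.2307)
n_3 = (-0.9033, -0.4291)
n_4 = (-0.6581, -0.7529)
n_5 = (+0.3557, -0.9346)
  (0,1): δ = 131.22°  ·
  (0,2): δ = 49.78°  ·
  (0,3): δ = 11.03°  ✓
  (0,4): δ = 12.41°  ✓
  (0,5): δ = 74.40°  ·
  (1,2): δ = 98.56°  ·
  (1,3): δ = 59.81°  ·
  (1,4): δ = 36.38°  ·
  (1,5): δ = 25.62°  ✓
  (2,3): δ = 141.25°  ·
  (2,4): δ = 117.82°  ·
  (2,5): δ = 55.82°  ·
  (3,4): δ = 156.57°  ·
  (3,5): δ = 94.57°  ·
  (4,5): δ = 118.01°  ·
antipodal pairs: 3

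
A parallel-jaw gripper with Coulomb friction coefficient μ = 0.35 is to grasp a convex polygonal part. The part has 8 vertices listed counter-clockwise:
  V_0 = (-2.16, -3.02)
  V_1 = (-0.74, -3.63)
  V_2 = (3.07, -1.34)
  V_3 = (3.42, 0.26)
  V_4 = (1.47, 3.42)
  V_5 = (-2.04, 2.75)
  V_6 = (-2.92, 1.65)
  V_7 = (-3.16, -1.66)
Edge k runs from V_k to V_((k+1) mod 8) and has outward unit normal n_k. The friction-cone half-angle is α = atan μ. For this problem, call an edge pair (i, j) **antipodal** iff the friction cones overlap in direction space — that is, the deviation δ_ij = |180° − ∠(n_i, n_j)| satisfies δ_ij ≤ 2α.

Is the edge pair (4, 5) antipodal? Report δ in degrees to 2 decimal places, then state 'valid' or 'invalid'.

δ = 139.47°, invalid

α = atan 0.35 = 19.29°;  2α = 38.58°
edge 4: e_4 = (-3.51, -0.67);  n_4 = (-0.1875, +0.9823)
edge 5: e_5 = (-0.88, -1.10);  n_5 = (-0.7809, +0.6247)
∠(n_4, n_5) = 40.53°
δ = |180° − 40.53°| = 139.47°
139.47° > 2α = 38.58°  →  invalid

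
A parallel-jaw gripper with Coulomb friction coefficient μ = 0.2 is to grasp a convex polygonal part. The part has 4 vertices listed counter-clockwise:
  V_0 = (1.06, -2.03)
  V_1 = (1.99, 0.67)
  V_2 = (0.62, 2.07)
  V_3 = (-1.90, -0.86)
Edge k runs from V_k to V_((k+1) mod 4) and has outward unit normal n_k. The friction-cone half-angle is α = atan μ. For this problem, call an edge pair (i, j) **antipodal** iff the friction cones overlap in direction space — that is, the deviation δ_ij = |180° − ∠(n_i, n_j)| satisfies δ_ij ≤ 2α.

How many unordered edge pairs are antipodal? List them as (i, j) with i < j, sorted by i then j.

count = 1; pairs: (0,2)

α = atan 0.2 = 11.31°;  2α = 22.62°
n_0 = (+0.9455, -0.3257)
n_1 = (+0.7147, +0.6994)
n_2 = (-0.7582, +0.6521)
n_3 = (-0.3676, -0.9300)
  (0,1): δ = 116.61°  ·
  (0,2): δ = 21.69°  ✓
  (0,3): δ = 87.44°  ·
  (1,2): δ = 85.08°  ·
  (1,3): δ = 24.05°  ·
  (2,3): δ = 70.87°  ·
antipodal pairs: 1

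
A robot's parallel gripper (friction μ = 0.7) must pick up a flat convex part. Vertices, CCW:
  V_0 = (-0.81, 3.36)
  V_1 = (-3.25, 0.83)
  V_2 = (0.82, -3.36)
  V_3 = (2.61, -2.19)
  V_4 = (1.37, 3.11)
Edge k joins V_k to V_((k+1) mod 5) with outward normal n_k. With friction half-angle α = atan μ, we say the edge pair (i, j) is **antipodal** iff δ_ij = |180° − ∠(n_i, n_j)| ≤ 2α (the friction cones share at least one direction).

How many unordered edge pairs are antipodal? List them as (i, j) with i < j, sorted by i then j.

α = atan 0.7 = 34.99°;  2α = 69.98°
n_0 = (-0.7198, +0.6942)
n_1 = (-0.7173, -0.6968)
n_2 = (+0.5471, -0.8371)
n_3 = (+0.9737, +0.2278)
n_4 = (+0.1139, +0.9935)
  (0,1): δ = 91.87°  ·
  (0,2): δ = 12.87°  ✓
  (0,3): δ = 57.13°  ✓
  (0,4): δ = 127.42°  ·
  (1,2): δ = 101.00°  ·
  (1,3): δ = 31.00°  ✓
  (1,4): δ = 39.29°  ✓
  (2,3): δ = 110.00°  ·
  (2,4): δ = 39.71°  ✓
  (3,4): δ = 109.71°  ·
antipodal pairs: 5

count = 5; pairs: (0,2), (0,3), (1,3), (1,4), (2,4)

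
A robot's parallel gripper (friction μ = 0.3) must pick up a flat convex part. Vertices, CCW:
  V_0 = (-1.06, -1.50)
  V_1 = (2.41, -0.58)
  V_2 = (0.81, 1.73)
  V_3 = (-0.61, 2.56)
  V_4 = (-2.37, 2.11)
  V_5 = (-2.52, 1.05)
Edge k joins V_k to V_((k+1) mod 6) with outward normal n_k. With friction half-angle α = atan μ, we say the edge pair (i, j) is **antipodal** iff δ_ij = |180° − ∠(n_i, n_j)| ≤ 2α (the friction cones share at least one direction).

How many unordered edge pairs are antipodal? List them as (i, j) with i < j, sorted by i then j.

count = 3; pairs: (0,3), (1,5), (2,5)

α = atan 0.3 = 16.70°;  2α = 33.40°
n_0 = (+0.2563, -0.9666)
n_1 = (+0.8221, +0.5694)
n_2 = (+0.5046, +0.8633)
n_3 = (-0.2477, +0.9688)
n_4 = (-0.9901, +0.1401)
n_5 = (-0.8678, -0.4969)
  (0,1): δ = 70.14°  ·
  (0,2): δ = 45.16°  ·
  (0,3): δ = 0.51°  ✓
  (0,4): δ = 67.10°  ·
  (0,5): δ = 104.94°  ·
  (1,2): δ = 155.01°  ·
  (1,3): δ = 110.37°  ·
  (1,4): δ = 42.76°  ·
  (1,5): δ = 4.91°  ✓
  (2,3): δ = 135.35°  ·
  (2,4): δ = 67.75°  ·
  (2,5): δ = 29.90°  ✓
  (3,4): δ = 112.40°  ·
  (3,5): δ = 74.55°  ·
  (4,5): δ = 142.15°  ·
antipodal pairs: 3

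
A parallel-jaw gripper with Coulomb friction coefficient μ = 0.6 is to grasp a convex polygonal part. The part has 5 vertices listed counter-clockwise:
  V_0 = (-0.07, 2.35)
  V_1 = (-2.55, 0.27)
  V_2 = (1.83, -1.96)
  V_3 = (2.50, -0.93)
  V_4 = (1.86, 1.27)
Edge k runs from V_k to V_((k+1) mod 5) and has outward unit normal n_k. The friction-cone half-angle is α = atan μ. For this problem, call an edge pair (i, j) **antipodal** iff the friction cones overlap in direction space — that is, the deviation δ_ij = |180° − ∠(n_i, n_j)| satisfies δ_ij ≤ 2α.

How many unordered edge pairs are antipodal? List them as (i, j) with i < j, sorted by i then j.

α = atan 0.6 = 30.96°;  2α = 61.93°
n_0 = (-0.6426, +0.7662)
n_1 = (-0.4537, -0.8911)
n_2 = (+0.8383, -0.5453)
n_3 = (+0.9602, +0.2793)
n_4 = (+0.4883, +0.8727)
  (0,1): δ = 66.97°  ·
  (0,2): δ = 16.97°  ✓
  (0,3): δ = 66.23°  ·
  (0,4): δ = 110.78°  ·
  (1,2): δ = 96.06°  ·
  (1,3): δ = 46.80°  ✓
  (1,4): δ = 2.25°  ✓
  (2,3): δ = 130.74°  ·
  (2,4): δ = 86.19°  ·
  (3,4): δ = 135.45°  ·
antipodal pairs: 3

count = 3; pairs: (0,2), (1,3), (1,4)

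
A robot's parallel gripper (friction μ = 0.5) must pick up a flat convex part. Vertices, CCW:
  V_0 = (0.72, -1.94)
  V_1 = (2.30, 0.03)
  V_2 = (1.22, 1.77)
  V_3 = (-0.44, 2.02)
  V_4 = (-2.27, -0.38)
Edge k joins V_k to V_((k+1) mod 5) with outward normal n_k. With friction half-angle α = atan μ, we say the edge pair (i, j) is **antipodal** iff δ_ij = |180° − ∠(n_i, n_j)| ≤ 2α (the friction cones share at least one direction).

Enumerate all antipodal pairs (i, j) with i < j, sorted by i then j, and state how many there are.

α = atan 0.5 = 26.57°;  2α = 53.13°
n_0 = (+0.7801, -0.6257)
n_1 = (+0.8496, +0.5274)
n_2 = (+0.1489, +0.9888)
n_3 = (-0.7952, +0.6063)
n_4 = (-0.4626, -0.8866)
  (0,1): δ = 109.44°  ·
  (0,2): δ = 59.83°  ·
  (0,3): δ = 1.41°  ✓
  (0,4): δ = 101.18°  ·
  (1,2): δ = 130.39°  ·
  (1,3): δ = 69.15°  ·
  (1,4): δ = 30.62°  ✓
  (2,3): δ = 118.76°  ·
  (2,4): δ = 18.99°  ✓
  (3,4): δ = 80.23°  ·
antipodal pairs: 3

count = 3; pairs: (0,3), (1,4), (2,4)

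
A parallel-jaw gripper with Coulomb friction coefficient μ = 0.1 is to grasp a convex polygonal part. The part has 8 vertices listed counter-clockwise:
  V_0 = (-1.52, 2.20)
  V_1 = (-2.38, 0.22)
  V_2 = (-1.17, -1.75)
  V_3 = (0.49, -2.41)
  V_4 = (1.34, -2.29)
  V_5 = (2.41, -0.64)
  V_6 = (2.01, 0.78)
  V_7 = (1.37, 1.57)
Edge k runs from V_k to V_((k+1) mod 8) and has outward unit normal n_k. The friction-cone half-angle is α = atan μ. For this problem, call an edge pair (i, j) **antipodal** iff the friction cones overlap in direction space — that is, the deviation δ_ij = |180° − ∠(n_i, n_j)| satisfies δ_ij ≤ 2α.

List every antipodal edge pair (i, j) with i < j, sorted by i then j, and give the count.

count = 3; pairs: (0,4), (1,6), (2,7)

α = atan 0.1 = 5.71°;  2α = 11.42°
n_0 = (-0.9172, +0.3984)
n_1 = (-0.8521, -0.5234)
n_2 = (-0.3695, -0.9292)
n_3 = (+0.1398, -0.9902)
n_4 = (+0.8390, -0.5441)
n_5 = (+0.9625, +0.2711)
n_6 = (+0.7770, +0.6295)
n_7 = (+0.2130, +0.9771)
  (0,1): δ = 124.96°  ·
  (0,2): δ = 88.20°  ·
  (0,3): δ = 58.49°  ·
  (0,4): δ = 9.49°  ✓
  (0,5): δ = 39.21°  ·
  (0,6): δ = 62.49°  ·
  (0,7): δ = 101.18°  ·
  (1,2): δ = 143.24°  ·
  (1,3): δ = 113.52°  ·
  (1,4): δ = 64.52°  ·
  (1,5): δ = 15.83°  ·
  (1,6): δ = 7.45°  ✓
  (1,7): δ = 46.14°  ·
  (2,3): δ = 150.28°  ·
  (2,4): δ = 101.28°  ·
  (2,5): δ = 52.59°  ·
  (2,6): δ = 29.31°  ·
  (2,7): δ = 9.38°  ✓
  (3,4): δ = 131.00°  ·
  (3,5): δ = 82.30°  ·
  (3,6): δ = 59.02°  ·
  (3,7): δ = 20.33°  ·
  (4,5): δ = 131.31°  ·
  (4,6): δ = 108.03°  ·
  (4,7): δ = 69.33°  ·
  (5,6): δ = 156.72°  ·
  (5,7): δ = 118.03°  ·
  (6,7): δ = 141.31°  ·
antipodal pairs: 3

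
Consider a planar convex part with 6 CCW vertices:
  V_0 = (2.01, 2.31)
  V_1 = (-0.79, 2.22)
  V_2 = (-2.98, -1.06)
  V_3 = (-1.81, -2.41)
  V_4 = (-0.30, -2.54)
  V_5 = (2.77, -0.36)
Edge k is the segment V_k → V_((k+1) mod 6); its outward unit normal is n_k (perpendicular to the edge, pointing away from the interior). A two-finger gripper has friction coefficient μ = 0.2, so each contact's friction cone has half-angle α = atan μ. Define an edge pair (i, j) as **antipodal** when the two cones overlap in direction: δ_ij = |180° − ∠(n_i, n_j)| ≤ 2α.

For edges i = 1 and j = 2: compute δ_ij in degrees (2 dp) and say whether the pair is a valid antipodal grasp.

δ = 105.36°, invalid

α = atan 0.2 = 11.31°;  2α = 22.62°
edge 1: e_1 = (-2.19, -3.28);  n_1 = (-0.8317, +0.5553)
edge 2: e_2 = (+1.17, -1.35);  n_2 = (-0.7557, -0.6549)
∠(n_1, n_2) = 74.64°
δ = |180° − 74.64°| = 105.36°
105.36° > 2α = 22.62°  →  invalid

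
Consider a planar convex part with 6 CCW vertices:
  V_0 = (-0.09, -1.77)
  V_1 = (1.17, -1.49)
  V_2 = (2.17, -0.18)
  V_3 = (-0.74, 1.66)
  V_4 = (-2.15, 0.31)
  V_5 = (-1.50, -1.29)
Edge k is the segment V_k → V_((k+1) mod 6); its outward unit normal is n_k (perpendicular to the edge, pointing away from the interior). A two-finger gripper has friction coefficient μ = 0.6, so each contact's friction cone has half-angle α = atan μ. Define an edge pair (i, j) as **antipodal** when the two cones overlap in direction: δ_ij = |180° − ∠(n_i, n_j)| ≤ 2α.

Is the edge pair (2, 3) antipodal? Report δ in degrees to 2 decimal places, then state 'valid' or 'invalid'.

δ = 103.94°, invalid

α = atan 0.6 = 30.96°;  2α = 61.93°
edge 2: e_2 = (-2.91, +1.84);  n_2 = (+0.5344, +0.8452)
edge 3: e_3 = (-1.41, -1.35);  n_3 = (-0.6916, +0.7223)
∠(n_2, n_3) = 76.06°
δ = |180° − 76.06°| = 103.94°
103.94° > 2α = 61.93°  →  invalid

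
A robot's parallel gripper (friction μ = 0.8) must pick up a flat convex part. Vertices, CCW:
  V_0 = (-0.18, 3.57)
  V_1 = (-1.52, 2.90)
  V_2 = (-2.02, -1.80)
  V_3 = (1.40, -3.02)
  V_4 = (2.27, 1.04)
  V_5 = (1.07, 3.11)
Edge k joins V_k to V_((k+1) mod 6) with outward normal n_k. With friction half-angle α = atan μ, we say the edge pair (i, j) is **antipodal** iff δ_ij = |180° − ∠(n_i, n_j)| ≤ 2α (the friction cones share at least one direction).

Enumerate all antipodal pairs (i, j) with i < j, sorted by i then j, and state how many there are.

α = atan 0.8 = 38.66°;  2α = 77.32°
n_0 = (-0.4472, +0.8944)
n_1 = (-0.9944, +0.1058)
n_2 = (-0.3360, -0.9419)
n_3 = (+0.9778, -0.2095)
n_4 = (+0.8651, +0.5015)
n_5 = (+0.3454, +0.9385)
  (0,1): δ = 122.64°  ·
  (0,2): δ = 46.20°  ✓
  (0,3): δ = 51.34°  ✓
  (0,4): δ = 93.54°  ·
  (0,5): δ = 133.23°  ·
  (1,2): δ = 103.56°  ·
  (1,3): δ = 6.02°  ✓
  (1,4): δ = 36.17°  ✓
  (1,5): δ = 75.87°  ✓
  (2,3): δ = 82.46°  ·
  (2,4): δ = 40.27°  ✓
  (2,5): δ = 0.57°  ✓
  (3,4): δ = 137.80°  ·
  (3,5): δ = 98.11°  ·
  (4,5): δ = 140.30°  ·
antipodal pairs: 7

count = 7; pairs: (0,2), (0,3), (1,3), (1,4), (1,5), (2,4), (2,5)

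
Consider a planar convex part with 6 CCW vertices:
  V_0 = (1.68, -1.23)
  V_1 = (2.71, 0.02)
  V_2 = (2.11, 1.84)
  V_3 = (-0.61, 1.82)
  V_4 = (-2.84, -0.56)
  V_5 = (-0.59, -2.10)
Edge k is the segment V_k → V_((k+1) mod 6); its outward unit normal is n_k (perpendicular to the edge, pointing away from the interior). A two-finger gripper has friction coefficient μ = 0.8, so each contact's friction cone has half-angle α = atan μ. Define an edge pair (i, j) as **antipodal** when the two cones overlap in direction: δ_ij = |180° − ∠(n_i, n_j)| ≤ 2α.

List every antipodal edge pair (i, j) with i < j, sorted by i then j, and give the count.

count = 7; pairs: (0,2), (0,3), (1,3), (1,4), (2,4), (2,5), (3,5)

α = atan 0.8 = 38.66°;  2α = 77.32°
n_0 = (+0.7718, -0.6359)
n_1 = (+0.9497, +0.3131)
n_2 = (-0.0074, +1.0000)
n_3 = (-0.7297, +0.6837)
n_4 = (-0.5648, -0.8252)
n_5 = (+0.3579, -0.9338)
  (0,1): δ = 122.27°  ·
  (0,2): δ = 50.09°  ✓
  (0,3): δ = 3.65°  ✓
  (0,4): δ = 95.10°  ·
  (0,5): δ = 150.46°  ·
  (1,2): δ = 107.82°  ·
  (1,3): δ = 61.38°  ✓
  (1,4): δ = 37.36°  ✓
  (1,5): δ = 92.72°  ·
  (2,3): δ = 133.56°  ·
  (2,4): δ = 34.81°  ✓
  (2,5): δ = 20.55°  ✓
  (3,4): δ = 81.25°  ·
  (3,5): δ = 25.89°  ✓
  (4,5): δ = 124.64°  ·
antipodal pairs: 7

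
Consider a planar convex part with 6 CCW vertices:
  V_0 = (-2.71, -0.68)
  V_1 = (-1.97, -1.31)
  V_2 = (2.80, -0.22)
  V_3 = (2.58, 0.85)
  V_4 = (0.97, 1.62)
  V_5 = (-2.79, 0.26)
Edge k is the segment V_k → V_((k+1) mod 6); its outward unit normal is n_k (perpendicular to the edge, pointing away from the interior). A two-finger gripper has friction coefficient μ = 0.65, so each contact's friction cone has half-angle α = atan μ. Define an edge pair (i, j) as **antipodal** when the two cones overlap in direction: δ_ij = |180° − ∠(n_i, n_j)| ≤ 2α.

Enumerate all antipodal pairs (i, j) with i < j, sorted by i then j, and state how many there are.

count = 7; pairs: (0,2), (0,3), (0,4), (1,3), (1,4), (2,5), (3,5)

α = atan 0.65 = 33.02°;  2α = 66.05°
n_0 = (-0.6482, -0.7614)
n_1 = (+0.2228, -0.9749)
n_2 = (+0.9795, +0.2014)
n_3 = (+0.4315, +0.9021)
n_4 = (-0.3401, +0.9404)
n_5 = (-0.9964, -0.0848)
  (0,1): δ = 126.72°  ·
  (0,2): δ = 37.97°  ✓
  (0,3): δ = 14.85°  ✓
  (0,4): δ = 60.29°  ✓
  (0,5): δ = 135.27°  ·
  (1,2): δ = 91.25°  ·
  (1,3): δ = 38.43°  ✓
  (1,4): δ = 7.01°  ✓
  (1,5): δ = 81.99°  ·
  (2,3): δ = 127.18°  ·
  (2,4): δ = 81.73°  ·
  (2,5): δ = 6.75°  ✓
  (3,4): δ = 134.55°  ·
  (3,5): δ = 59.58°  ✓
  (4,5): δ = 105.02°  ·
antipodal pairs: 7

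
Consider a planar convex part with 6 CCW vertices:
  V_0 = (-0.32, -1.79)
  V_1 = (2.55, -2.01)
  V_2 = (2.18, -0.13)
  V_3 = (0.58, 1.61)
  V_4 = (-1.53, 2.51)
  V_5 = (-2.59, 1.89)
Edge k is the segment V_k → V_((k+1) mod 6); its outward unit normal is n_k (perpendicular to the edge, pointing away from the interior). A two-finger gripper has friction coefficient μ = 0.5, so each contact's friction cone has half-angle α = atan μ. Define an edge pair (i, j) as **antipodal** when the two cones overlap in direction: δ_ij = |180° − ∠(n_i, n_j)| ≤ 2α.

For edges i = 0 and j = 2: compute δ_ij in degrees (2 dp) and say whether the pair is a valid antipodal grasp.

δ = 43.02°, valid

α = atan 0.5 = 26.57°;  2α = 53.13°
edge 0: e_0 = (+2.87, -0.22);  n_0 = (-0.0764, -0.9971)
edge 2: e_2 = (-1.60, +1.74);  n_2 = (+0.7361, +0.6769)
∠(n_0, n_2) = 136.98°
δ = |180° − 136.98°| = 43.02°
43.02° ≤ 2α = 53.13°  →  valid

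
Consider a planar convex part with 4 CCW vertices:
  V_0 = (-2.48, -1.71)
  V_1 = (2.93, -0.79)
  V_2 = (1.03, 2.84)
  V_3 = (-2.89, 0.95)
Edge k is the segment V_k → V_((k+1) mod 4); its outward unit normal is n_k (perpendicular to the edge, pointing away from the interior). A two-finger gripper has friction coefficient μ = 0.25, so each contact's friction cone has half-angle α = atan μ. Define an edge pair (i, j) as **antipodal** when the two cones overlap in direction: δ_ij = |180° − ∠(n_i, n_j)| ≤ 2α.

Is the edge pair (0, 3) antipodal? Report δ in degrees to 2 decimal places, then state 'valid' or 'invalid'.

α = atan 0.25 = 14.04°;  2α = 28.07°
edge 0: e_0 = (+5.41, +0.92);  n_0 = (+0.1676, -0.9858)
edge 3: e_3 = (+0.41, -2.66);  n_3 = (-0.9883, -0.1523)
∠(n_0, n_3) = 90.89°
δ = |180° − 90.89°| = 89.11°
89.11° > 2α = 28.07°  →  invalid

δ = 89.11°, invalid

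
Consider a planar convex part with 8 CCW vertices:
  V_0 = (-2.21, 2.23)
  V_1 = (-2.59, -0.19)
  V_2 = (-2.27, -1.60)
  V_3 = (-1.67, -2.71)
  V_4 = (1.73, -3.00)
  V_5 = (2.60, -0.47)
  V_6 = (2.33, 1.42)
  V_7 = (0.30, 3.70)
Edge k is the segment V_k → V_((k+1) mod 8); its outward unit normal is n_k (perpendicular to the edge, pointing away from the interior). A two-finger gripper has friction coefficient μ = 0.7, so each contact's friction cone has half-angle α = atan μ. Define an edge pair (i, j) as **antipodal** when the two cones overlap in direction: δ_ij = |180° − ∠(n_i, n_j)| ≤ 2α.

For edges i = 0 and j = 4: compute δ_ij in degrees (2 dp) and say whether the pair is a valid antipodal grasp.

δ = 10.05°, valid

α = atan 0.7 = 34.99°;  2α = 69.98°
edge 0: e_0 = (-0.38, -2.42);  n_0 = (-0.9879, +0.1551)
edge 4: e_4 = (+0.87, +2.53);  n_4 = (+0.9457, -0.3252)
∠(n_0, n_4) = 169.95°
δ = |180° − 169.95°| = 10.05°
10.05° ≤ 2α = 69.98°  →  valid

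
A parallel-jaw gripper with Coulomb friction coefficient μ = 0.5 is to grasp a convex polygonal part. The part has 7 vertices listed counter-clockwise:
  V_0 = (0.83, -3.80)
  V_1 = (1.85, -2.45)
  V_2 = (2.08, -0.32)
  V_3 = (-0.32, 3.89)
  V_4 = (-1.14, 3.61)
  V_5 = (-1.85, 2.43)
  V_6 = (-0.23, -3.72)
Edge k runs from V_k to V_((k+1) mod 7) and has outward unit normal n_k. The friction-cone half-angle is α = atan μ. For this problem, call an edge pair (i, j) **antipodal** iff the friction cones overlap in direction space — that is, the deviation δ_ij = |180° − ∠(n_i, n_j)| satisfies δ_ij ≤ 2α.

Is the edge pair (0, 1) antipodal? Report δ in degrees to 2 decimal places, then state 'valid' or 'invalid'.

δ = 149.09°, invalid

α = atan 0.5 = 26.57°;  2α = 53.13°
edge 0: e_0 = (+1.02, +1.35);  n_0 = (+0.7979, -0.6028)
edge 1: e_1 = (+0.23, +2.13);  n_1 = (+0.9942, -0.1074)
∠(n_0, n_1) = 30.91°
δ = |180° − 30.91°| = 149.09°
149.09° > 2α = 53.13°  →  invalid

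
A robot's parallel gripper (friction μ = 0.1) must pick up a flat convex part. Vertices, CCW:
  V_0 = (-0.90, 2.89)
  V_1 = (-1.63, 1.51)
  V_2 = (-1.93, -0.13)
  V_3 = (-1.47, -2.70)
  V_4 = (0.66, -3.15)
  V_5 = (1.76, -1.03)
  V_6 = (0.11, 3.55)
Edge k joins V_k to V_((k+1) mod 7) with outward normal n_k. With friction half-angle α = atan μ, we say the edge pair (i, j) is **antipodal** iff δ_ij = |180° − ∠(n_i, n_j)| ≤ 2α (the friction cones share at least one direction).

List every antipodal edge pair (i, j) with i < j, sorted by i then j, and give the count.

α = atan 0.1 = 5.71°;  2α = 11.42°
n_0 = (-0.8839, +0.4676)
n_1 = (-0.9837, +0.1799)
n_2 = (-0.9844, -0.1762)
n_3 = (-0.2067, -0.9784)
n_4 = (+0.8876, -0.4606)
n_5 = (+0.9408, +0.3389)
n_6 = (-0.5470, +0.8371)
  (0,1): δ = 162.49°  ·
  (0,2): δ = 141.97°  ·
  (0,3): δ = 74.05°  ·
  (0,4): δ = 0.45°  ✓
  (0,5): δ = 47.69°  ·
  (0,6): δ = 151.04°  ·
  (1,2): δ = 159.49°  ·
  (1,3): δ = 91.56°  ·
  (1,4): δ = 17.06°  ·
  (1,5): δ = 30.18°  ·
  (1,6): δ = 133.53°  ·
  (2,3): δ = 112.08°  ·
  (2,4): δ = 37.57°  ·
  (2,5): δ = 9.66°  ✓
  (2,6): δ = 113.02°  ·
  (3,4): δ = 105.49°  ·
  (3,5): δ = 58.26°  ·
  (3,6): δ = 45.09°  ·
  (4,5): δ = 132.76°  ·
  (4,6): δ = 29.41°  ·
  (5,6): δ = 76.65°  ·
antipodal pairs: 2

count = 2; pairs: (0,4), (2,5)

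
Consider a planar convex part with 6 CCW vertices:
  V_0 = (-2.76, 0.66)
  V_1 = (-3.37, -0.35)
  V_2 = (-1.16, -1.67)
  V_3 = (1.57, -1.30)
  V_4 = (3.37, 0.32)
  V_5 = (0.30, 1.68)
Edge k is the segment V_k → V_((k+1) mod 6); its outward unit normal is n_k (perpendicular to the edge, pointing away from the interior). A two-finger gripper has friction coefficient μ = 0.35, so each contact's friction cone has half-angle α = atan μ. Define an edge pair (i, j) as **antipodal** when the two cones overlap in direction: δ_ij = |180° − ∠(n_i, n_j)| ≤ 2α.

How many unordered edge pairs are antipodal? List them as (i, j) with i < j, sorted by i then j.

α = atan 0.35 = 19.29°;  2α = 38.58°
n_0 = (-0.8560, +0.5170)
n_1 = (-0.5128, -0.8585)
n_2 = (+0.1343, -0.9909)
n_3 = (+0.6690, -0.7433)
n_4 = (+0.4050, +0.9143)
n_5 = (-0.3162, +0.9487)
  (0,1): δ = 89.72°  ·
  (0,2): δ = 51.15°  ·
  (0,3): δ = 16.88°  ✓
  (0,4): δ = 97.24°  ·
  (0,5): δ = 139.57°  ·
  (1,2): δ = 141.43°  ·
  (1,3): δ = 107.16°  ·
  (1,4): δ = 6.96°  ✓
  (1,5): δ = 49.28°  ·
  (2,3): δ = 145.73°  ·
  (2,4): δ = 31.61°  ✓
  (2,5): δ = 10.72°  ✓
  (3,4): δ = 65.88°  ·
  (3,5): δ = 23.55°  ✓
  (4,5): δ = 137.67°  ·
antipodal pairs: 5

count = 5; pairs: (0,3), (1,4), (2,4), (2,5), (3,5)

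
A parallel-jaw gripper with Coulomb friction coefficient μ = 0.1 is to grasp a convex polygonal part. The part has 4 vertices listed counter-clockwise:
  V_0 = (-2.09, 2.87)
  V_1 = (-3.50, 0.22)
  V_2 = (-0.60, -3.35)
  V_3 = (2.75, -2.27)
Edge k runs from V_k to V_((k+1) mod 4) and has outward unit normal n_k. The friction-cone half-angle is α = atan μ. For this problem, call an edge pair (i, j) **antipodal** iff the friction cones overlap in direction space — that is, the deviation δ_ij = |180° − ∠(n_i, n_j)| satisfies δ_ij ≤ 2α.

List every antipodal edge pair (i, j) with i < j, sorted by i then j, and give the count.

count = 1; pairs: (1,3)

α = atan 0.1 = 5.71°;  2α = 11.42°
n_0 = (-0.8828, +0.4697)
n_1 = (-0.7762, -0.6305)
n_2 = (+0.3068, -0.9518)
n_3 = (+0.7280, +0.6855)
  (0,1): δ = 112.90°  ·
  (0,2): δ = 44.11°  ·
  (0,3): δ = 71.29°  ·
  (1,2): δ = 111.22°  ·
  (1,3): δ = 4.19°  ✓
  (2,3): δ = 64.59°  ·
antipodal pairs: 1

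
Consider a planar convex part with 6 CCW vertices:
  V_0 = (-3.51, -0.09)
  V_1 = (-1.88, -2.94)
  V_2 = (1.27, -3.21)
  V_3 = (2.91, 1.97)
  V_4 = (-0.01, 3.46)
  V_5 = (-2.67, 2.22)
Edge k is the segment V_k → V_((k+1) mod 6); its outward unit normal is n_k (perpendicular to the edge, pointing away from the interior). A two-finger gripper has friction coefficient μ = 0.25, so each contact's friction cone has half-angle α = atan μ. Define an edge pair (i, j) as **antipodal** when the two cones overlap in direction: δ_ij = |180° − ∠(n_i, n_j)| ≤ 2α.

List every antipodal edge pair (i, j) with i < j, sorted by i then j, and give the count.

α = atan 0.25 = 14.04°;  2α = 28.07°
n_0 = (-0.8681, -0.4965)
n_1 = (-0.0854, -0.9963)
n_2 = (+0.9534, -0.3018)
n_3 = (+0.4545, +0.8907)
n_4 = (-0.4225, +0.9064)
n_5 = (-0.9398, +0.3417)
  (0,1): δ = 124.67°  ·
  (0,2): δ = 47.33°  ·
  (0,3): δ = 33.20°  ·
  (0,4): δ = 85.23°  ·
  (0,5): δ = 130.25°  ·
  (1,2): δ = 102.67°  ·
  (1,3): δ = 22.13°  ✓
  (1,4): δ = 29.89°  ·
  (1,5): δ = 74.92°  ·
  (2,3): δ = 99.47°  ·
  (2,4): δ = 47.44°  ·
  (2,5): δ = 2.42°  ✓
  (3,4): δ = 127.97°  ·
  (3,5): δ = 82.95°  ·
  (4,5): δ = 134.98°  ·
antipodal pairs: 2

count = 2; pairs: (1,3), (2,5)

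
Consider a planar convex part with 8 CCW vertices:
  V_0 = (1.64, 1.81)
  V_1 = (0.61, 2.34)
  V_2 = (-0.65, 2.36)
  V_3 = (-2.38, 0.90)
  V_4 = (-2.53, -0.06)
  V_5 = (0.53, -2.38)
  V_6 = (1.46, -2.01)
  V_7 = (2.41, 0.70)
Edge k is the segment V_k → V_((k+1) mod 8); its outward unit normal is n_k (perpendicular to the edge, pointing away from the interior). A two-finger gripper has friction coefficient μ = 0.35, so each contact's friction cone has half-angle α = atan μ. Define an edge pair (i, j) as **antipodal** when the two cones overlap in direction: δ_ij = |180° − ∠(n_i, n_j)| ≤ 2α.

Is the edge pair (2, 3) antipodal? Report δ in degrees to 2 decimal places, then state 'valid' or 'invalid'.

α = atan 0.35 = 19.29°;  2α = 38.58°
edge 2: e_2 = (-1.73, -1.46);  n_2 = (-0.6450, +0.7642)
edge 3: e_3 = (-0.15, -0.96);  n_3 = (-0.9880, +0.1544)
∠(n_2, n_3) = 40.96°
δ = |180° − 40.96°| = 139.04°
139.04° > 2α = 38.58°  →  invalid

δ = 139.04°, invalid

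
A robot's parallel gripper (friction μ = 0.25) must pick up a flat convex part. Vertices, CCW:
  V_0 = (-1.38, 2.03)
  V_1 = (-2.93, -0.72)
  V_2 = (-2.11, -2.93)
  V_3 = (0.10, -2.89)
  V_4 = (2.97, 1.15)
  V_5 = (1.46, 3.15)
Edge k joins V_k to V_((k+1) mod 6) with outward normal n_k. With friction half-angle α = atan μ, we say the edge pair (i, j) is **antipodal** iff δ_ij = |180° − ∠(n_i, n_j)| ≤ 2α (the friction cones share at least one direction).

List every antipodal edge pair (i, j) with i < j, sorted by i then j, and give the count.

count = 3; pairs: (0,3), (1,4), (2,5)

α = atan 0.25 = 14.04°;  2α = 28.07°
n_0 = (-0.8712, +0.4910)
n_1 = (-0.9375, -0.3479)
n_2 = (+0.0181, -0.9998)
n_3 = (+0.8152, -0.5791)
n_4 = (+0.7981, +0.6026)
n_5 = (-0.3669, +0.9303)
  (0,1): δ = 130.24°  ·
  (0,2): δ = 59.56°  ·
  (0,3): δ = 5.98°  ✓
  (0,4): δ = 66.46°  ·
  (0,5): δ = 140.93°  ·
  (1,2): δ = 109.32°  ·
  (1,3): δ = 55.75°  ·
  (1,4): δ = 16.70°  ✓
  (1,5): δ = 91.17°  ·
  (2,3): δ = 126.43°  ·
  (2,4): δ = 53.98°  ·
  (2,5): δ = 20.49°  ✓
  (3,4): δ = 107.56°  ·
  (3,5): δ = 33.09°  ·
  (4,5): δ = 105.53°  ·
antipodal pairs: 3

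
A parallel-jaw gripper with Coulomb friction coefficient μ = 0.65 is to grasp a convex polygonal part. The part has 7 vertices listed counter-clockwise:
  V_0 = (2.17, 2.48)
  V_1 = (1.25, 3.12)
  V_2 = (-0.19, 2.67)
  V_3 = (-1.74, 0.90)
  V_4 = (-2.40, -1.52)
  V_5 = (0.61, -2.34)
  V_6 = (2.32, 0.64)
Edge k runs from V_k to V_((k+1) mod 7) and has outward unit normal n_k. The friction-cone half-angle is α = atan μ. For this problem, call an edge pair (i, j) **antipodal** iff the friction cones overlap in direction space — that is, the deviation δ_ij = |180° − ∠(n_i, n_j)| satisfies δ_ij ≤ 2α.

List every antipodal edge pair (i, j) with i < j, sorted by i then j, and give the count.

α = atan 0.65 = 33.02°;  2α = 66.05°
n_0 = (+0.5711, +0.8209)
n_1 = (-0.2983, +0.9545)
n_2 = (-0.7523, +0.6588)
n_3 = (-0.9648, +0.2631)
n_4 = (-0.2628, -0.9648)
n_5 = (+0.8673, -0.4977)
n_6 = (+0.9967, +0.0813)
  (0,1): δ = 127.82°  ·
  (0,2): δ = 96.38°  ·
  (0,3): δ = 70.43°  ·
  (0,4): δ = 19.59°  ✓
  (0,5): δ = 94.98°  ·
  (0,6): δ = 129.49°  ·
  (1,2): δ = 148.56°  ·
  (1,3): δ = 122.61°  ·
  (1,4): δ = 32.59°  ✓
  (1,5): δ = 42.80°  ✓
  (1,6): δ = 77.31°  ·
  (2,3): δ = 154.05°  ·
  (2,4): δ = 64.03°  ✓
  (2,5): δ = 11.36°  ✓
  (2,6): δ = 45.87°  ✓
  (3,4): δ = 89.98°  ·
  (3,5): δ = 14.59°  ✓
  (3,6): δ = 19.92°  ✓
  (4,5): δ = 104.61°  ·
  (4,6): δ = 70.10°  ·
  (5,6): δ = 145.49°  ·
antipodal pairs: 8

count = 8; pairs: (0,4), (1,4), (1,5), (2,4), (2,5), (2,6), (3,5), (3,6)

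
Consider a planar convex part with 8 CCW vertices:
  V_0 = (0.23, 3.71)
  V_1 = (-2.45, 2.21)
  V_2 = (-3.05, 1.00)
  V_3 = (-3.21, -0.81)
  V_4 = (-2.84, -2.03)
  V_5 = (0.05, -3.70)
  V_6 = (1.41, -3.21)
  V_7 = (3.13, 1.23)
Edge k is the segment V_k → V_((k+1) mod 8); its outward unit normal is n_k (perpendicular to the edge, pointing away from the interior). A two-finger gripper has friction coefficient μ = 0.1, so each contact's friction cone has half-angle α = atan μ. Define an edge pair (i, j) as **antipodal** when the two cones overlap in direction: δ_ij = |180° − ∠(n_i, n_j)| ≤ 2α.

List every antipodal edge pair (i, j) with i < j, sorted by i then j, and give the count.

count = 3; pairs: (0,5), (1,6), (4,7)

α = atan 0.1 = 5.71°;  2α = 11.42°
n_0 = (-0.4884, +0.8726)
n_1 = (-0.8959, +0.4442)
n_2 = (-0.9961, +0.0881)
n_3 = (-0.9570, -0.2902)
n_4 = (-0.5003, -0.8658)
n_5 = (+0.3390, -0.9408)
n_6 = (+0.9325, -0.3612)
n_7 = (+0.6499, +0.7600)
  (0,1): δ = 145.61°  ·
  (0,2): δ = 124.29°  ·
  (0,3): δ = 102.36°  ·
  (0,4): δ = 59.26°  ·
  (0,5): δ = 9.42°  ✓
  (0,6): δ = 39.59°  ·
  (0,7): δ = 110.23°  ·
  (1,2): δ = 158.68°  ·
  (1,3): δ = 136.75°  ·
  (1,4): δ = 93.65°  ·
  (1,5): δ = 43.81°  ·
  (1,6): δ = 5.20°  ✓
  (1,7): δ = 75.84°  ·
  (2,3): δ = 158.08°  ·
  (2,4): δ = 114.97°  ·
  (2,5): δ = 65.13°  ·
  (2,6): δ = 16.12°  ·
  (2,7): δ = 54.52°  ·
  (3,4): δ = 136.89°  ·
  (3,5): δ = 87.06°  ·
  (3,6): δ = 38.05°  ·
  (3,7): δ = 32.59°  ·
  (4,5): δ = 130.16°  ·
  (4,6): δ = 81.15°  ·
  (4,7): δ = 10.51°  ✓
  (5,6): δ = 130.99°  ·
  (5,7): δ = 60.35°  ·
  (6,7): δ = 109.36°  ·
antipodal pairs: 3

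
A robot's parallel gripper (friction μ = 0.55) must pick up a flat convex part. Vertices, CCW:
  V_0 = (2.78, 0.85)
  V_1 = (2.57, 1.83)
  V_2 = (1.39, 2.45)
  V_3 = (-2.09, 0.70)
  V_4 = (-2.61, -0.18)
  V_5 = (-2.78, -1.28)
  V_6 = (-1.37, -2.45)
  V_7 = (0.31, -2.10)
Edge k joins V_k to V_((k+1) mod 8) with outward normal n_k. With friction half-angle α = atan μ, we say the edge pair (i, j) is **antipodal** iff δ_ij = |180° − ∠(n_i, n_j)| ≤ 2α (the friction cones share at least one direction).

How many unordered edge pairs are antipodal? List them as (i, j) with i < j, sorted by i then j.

count = 10; pairs: (0,3), (0,4), (0,5), (1,5), (1,6), (2,6), (2,7), (3,6), (3,7), (4,7)

α = atan 0.55 = 28.81°;  2α = 57.62°
n_0 = (+0.9778, +0.2095)
n_1 = (+0.4651, +0.8852)
n_2 = (-0.4493, +0.8934)
n_3 = (-0.8609, +0.5087)
n_4 = (-0.9883, +0.1527)
n_5 = (-0.6386, -0.7696)
n_6 = (+0.2040, -0.9790)
n_7 = (+0.7667, -0.6420)
  (0,1): δ = 129.81°  ·
  (0,2): δ = 75.40°  ·
  (0,3): δ = 42.67°  ✓
  (0,4): δ = 20.88°  ✓
  (0,5): δ = 38.22°  ✓
  (0,6): δ = 89.67°  ·
  (0,7): δ = 127.97°  ·
  (1,2): δ = 125.58°  ·
  (1,3): δ = 92.86°  ·
  (1,4): δ = 71.07°  ·
  (1,5): δ = 11.97°  ✓
  (1,6): δ = 39.49°  ✓
  (1,7): δ = 77.78°  ·
  (2,3): δ = 147.28°  ·
  (2,4): δ = 125.48°  ·
  (2,5): δ = 66.38°  ·
  (2,6): δ = 14.93°  ✓
  (2,7): δ = 23.36°  ✓
  (3,4): δ = 158.21°  ·
  (3,5): δ = 99.11°  ·
  (3,6): δ = 47.65°  ✓
  (3,7): δ = 9.36°  ✓
  (4,5): δ = 120.90°  ·
  (4,6): δ = 69.45°  ·
  (4,7): δ = 31.15°  ✓
  (5,6): δ = 128.55°  ·
  (5,7): δ = 90.25°  ·
  (6,7): δ = 141.71°  ·
antipodal pairs: 10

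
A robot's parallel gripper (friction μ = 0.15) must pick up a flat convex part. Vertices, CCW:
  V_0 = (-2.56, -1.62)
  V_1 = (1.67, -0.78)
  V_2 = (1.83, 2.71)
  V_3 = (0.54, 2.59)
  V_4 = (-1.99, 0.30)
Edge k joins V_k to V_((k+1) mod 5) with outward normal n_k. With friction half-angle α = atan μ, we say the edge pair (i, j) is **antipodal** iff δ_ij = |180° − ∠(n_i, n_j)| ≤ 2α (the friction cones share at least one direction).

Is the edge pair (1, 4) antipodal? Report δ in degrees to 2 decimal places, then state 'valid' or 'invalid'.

α = atan 0.15 = 8.53°;  2α = 17.06°
edge 1: e_1 = (+0.16, +3.49);  n_1 = (+0.9990, -0.0458)
edge 4: e_4 = (-0.57, -1.92);  n_4 = (-0.9586, +0.2846)
∠(n_1, n_4) = 166.09°
δ = |180° − 166.09°| = 13.91°
13.91° ≤ 2α = 17.06°  →  valid

δ = 13.91°, valid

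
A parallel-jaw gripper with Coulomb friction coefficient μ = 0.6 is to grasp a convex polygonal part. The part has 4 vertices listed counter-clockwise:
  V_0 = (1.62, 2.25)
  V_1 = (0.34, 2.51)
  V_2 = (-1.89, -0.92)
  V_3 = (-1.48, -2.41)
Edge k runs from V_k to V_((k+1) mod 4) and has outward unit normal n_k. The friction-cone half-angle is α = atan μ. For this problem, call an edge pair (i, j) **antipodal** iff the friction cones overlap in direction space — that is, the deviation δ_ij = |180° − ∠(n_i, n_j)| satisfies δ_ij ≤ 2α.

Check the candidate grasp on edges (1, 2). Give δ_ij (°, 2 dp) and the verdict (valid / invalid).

α = atan 0.6 = 30.96°;  2α = 61.93°
edge 1: e_1 = (-2.23, -3.43);  n_1 = (-0.8384, +0.5451)
edge 2: e_2 = (+0.41, -1.49);  n_2 = (-0.9642, -0.2653)
∠(n_1, n_2) = 48.41°
δ = |180° − 48.41°| = 131.59°
131.59° > 2α = 61.93°  →  invalid

δ = 131.59°, invalid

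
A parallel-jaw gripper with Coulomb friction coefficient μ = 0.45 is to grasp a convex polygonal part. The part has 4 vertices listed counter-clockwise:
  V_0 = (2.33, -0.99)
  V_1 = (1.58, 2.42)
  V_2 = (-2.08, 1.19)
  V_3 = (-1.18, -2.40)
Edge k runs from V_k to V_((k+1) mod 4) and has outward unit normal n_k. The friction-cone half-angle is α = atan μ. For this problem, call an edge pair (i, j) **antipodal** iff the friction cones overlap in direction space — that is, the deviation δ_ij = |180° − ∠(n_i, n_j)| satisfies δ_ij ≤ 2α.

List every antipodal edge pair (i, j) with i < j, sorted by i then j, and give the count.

α = atan 0.45 = 24.23°;  2α = 48.46°
n_0 = (+0.9767, +0.2148)
n_1 = (-0.3186, +0.9479)
n_2 = (-0.9700, -0.2432)
n_3 = (+0.3728, -0.9279)
  (0,1): δ = 83.83°  ·
  (0,2): δ = 1.67°  ✓
  (0,3): δ = 99.48°  ·
  (1,2): δ = 94.50°  ·
  (1,3): δ = 3.31°  ✓
  (2,3): δ = 82.19°  ·
antipodal pairs: 2

count = 2; pairs: (0,2), (1,3)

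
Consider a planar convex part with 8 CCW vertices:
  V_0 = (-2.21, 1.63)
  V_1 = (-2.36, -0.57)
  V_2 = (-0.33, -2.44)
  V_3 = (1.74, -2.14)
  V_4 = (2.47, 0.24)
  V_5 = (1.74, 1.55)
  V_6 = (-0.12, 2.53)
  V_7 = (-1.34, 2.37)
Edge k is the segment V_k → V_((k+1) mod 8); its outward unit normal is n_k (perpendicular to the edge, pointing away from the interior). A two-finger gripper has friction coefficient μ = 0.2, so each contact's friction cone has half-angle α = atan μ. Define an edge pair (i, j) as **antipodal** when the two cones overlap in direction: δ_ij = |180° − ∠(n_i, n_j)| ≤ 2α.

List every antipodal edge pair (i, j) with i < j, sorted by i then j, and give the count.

count = 4; pairs: (0,3), (1,4), (1,5), (2,6)

α = atan 0.2 = 11.31°;  2α = 22.62°
n_0 = (-0.9977, +0.0680)
n_1 = (-0.6775, -0.7355)
n_2 = (+0.1434, -0.9897)
n_3 = (+0.9560, -0.2932)
n_4 = (+0.8735, +0.4868)
n_5 = (+0.4661, +0.8847)
n_6 = (-0.1300, +0.9915)
n_7 = (-0.6479, +0.7617)
  (0,1): δ = 128.75°  ·
  (0,2): δ = 77.85°  ·
  (0,3): δ = 13.15°  ✓
  (0,4): δ = 33.03°  ·
  (0,5): δ = 66.12°  ·
  (0,6): δ = 101.37°  ·
  (0,7): δ = 134.28°  ·
  (1,2): δ = 129.10°  ·
  (1,3): δ = 64.40°  ·
  (1,4): δ = 18.22°  ✓
  (1,5): δ = 14.87°  ✓
  (1,6): δ = 50.12°  ·
  (1,7): δ = 83.03°  ·
  (2,3): δ = 115.30°  ·
  (2,4): δ = 69.12°  ·
  (2,5): δ = 36.03°  ·
  (2,6): δ = 0.77°  ✓
  (2,7): δ = 32.14°  ·
  (3,4): δ = 133.82°  ·
  (3,5): δ = 100.73°  ·
  (3,6): δ = 65.48°  ·
  (3,7): δ = 32.56°  ·
  (4,5): δ = 146.91°  ·
  (4,6): δ = 111.66°  ·
  (4,7): δ = 78.75°  ·
  (5,6): δ = 144.74°  ·
  (5,7): δ = 111.83°  ·
  (6,7): δ = 147.09°  ·
antipodal pairs: 4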